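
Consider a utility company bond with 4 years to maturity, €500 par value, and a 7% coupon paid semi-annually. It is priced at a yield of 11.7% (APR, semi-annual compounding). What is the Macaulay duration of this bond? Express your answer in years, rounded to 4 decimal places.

Periodic yield y = 0.0585. Discount each cash flow and weight by its period:
  t   CF        PV=CF/(1+0.0585)^t    t·PV
  1        17.50        16.5328        16.5328
  2        17.50        15.6191        31.2382
  3        17.50        14.7559        44.2677
  4        17.50        13.9404        55.7615
  5        17.50        13.1699        65.8497
  6        17.50        12.4421        74.6525
  7        17.50        11.7544        82.2811
  8       517.50       328.3851     2,627.0809
  Σ                    426.5998     2,997.6644
Price P = Σ PV = 426.5998.
Macaulay duration = Σ(t·PV) / P = 2,997.6644 / 426.5998 = 7.02688 half-year periods.
In years: 7.02688 / 2 = 3.51344 years.

3.5134 years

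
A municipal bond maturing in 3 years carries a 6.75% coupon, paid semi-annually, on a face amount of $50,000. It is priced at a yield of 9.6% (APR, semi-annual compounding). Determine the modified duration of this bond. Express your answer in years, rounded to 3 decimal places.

Periodic yield y = 0.048. First find Macaulay duration:
  t   CF        PV=CF/(1+0.048)^t    t·PV
  1     1,687.50     1,610.2099     1,610.2099
  2     1,687.50     1,536.4599     3,072.9197
  3     1,687.50     1,466.0876     4,398.2629
  4     1,687.50     1,398.9386     5,595.7544
  5     1,687.50     1,334.8651     6,674.3253
  6    51,687.50    39,013.7621   234,082.5724
  Σ                 46,360.3231   255,434.0447
P = 46,360.3231; Macaulay duration = 255,434.0447 / 46,360.3231 = 5.50976 half-year periods = 2.75488 years.
Modified duration = D_Mac / (1 + y) = 2.75488 / 1.048 = 2.62870 years.

2.629 years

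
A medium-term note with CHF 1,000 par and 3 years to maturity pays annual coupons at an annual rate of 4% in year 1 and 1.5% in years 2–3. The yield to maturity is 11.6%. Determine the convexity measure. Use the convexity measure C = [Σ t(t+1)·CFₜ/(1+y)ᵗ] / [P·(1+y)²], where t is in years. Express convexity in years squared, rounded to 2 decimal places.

With y = 0.116:
  t   CF        PV=CF/(1+0.116)^t    t·PV        t(t+1)·PV
  1        40.00        35.8423        35.8423          71.6846
  2        15.00        12.0438        24.0876          72.2627
  3     1,015.00       730.2532     2,190.7595       8,763.0382
  Σ                    778.1393     2,250.6894       8,906.9855
P = 778.1393.
Convexity = Σ t(t+1)·PV / [P·(1+y)²] = 8,906.9855 / (778.1393 × 1.245456) = 9.19062.

9.19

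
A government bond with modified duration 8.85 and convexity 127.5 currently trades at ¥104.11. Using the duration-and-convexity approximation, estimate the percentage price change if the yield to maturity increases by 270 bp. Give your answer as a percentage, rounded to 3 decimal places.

Duration effect: -D_mod·Δy = -8.85 × (+0.027) = -0.238950
Convexity effect: ½·C·(Δy)² = 0.5 × 127.5 × (0.027)² = +0.04647375
ΔP/P ≈ -0.238950 + 0.04647375 = -0.19247625
= -19.247625%.

-19.248%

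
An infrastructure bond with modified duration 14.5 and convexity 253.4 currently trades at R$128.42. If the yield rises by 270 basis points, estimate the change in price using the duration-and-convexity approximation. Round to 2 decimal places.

Duration effect: -D_mod·Δy = -14.5 × (+0.027) = -0.391500
Convexity effect: ½·C·(Δy)² = 0.5 × 253.4 × (0.027)² = +0.0923643
ΔP/P ≈ -0.391500 + 0.0923643 = -0.2991357
ΔP ≈ 128.42 × (-0.2991357) = -38.415006594.

-R$38.42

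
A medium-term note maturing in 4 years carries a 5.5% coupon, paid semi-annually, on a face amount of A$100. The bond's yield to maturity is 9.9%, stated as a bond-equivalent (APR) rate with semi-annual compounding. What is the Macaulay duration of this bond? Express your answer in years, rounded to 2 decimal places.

3.61 years

Periodic yield y = 0.0495. Discount each cash flow and weight by its period:
  t   CF        PV=CF/(1+0.0495)^t    t·PV
  1         2.75         2.6203         2.6203
  2         2.75         2.4967         4.9934
  3         2.75         2.3790         7.1369
  4         2.75         2.2667         9.0670
  5         2.75         2.1598        10.7992
  6         2.75         2.0580        12.3478
  7         2.75         1.9609        13.7263
  8       102.75        69.8107       558.4860
  Σ                     85.7521       619.1768
Price P = Σ PV = 85.7521.
Macaulay duration = Σ(t·PV) / P = 619.1768 / 85.7521 = 7.22054 half-year periods.
In years: 7.22054 / 2 = 3.61027 years.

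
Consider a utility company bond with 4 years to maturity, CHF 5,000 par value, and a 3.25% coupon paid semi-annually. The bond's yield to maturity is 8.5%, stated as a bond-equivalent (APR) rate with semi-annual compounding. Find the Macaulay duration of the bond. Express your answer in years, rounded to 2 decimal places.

Periodic yield y = 0.0425. Discount each cash flow and weight by its period:
  t   CF        PV=CF/(1+0.0425)^t    t·PV
  1        81.25        77.9376        77.9376
  2        81.25        74.7603       149.5207
  3        81.25        71.7126       215.1377
  4        81.25        68.7890       275.1561
  5        81.25        65.9847       329.9234
  6        81.25        63.2946       379.7679
  7        81.25        60.7143       425.0000
  8     5,081.25     3,642.1854    29,137.4835
  Σ                  4,125.3786    30,989.9268
Price P = Σ PV = 4,125.3786.
Macaulay duration = Σ(t·PV) / P = 30,989.9268 / 4,125.3786 = 7.51202 half-year periods.
In years: 7.51202 / 2 = 3.75601 years.

3.76 years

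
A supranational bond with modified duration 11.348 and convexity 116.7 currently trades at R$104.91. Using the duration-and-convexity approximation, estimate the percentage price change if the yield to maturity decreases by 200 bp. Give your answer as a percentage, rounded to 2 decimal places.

+25.03%

Duration effect: -D_mod·Δy = -11.348 × (-0.02) = +0.226960
Convexity effect: ½·C·(Δy)² = 0.5 × 116.7 × (-0.02)² = +0.0233400
ΔP/P ≈ +0.226960 + 0.0233400 = +0.250300
= +25.0300%.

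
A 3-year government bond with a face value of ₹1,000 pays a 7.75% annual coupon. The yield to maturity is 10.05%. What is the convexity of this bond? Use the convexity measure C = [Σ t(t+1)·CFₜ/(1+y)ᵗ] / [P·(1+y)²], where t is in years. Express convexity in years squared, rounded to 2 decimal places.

8.96

With y = 0.1005:
  t   CF        PV=CF/(1+0.1005)^t    t·PV        t(t+1)·PV
  1        77.50        70.4225        70.4225         140.8451
  2        77.50        63.9914       127.9828         383.9484
  3     1,077.50       808.4388     2,425.3163       9,701.2654
  Σ                    942.8527     2,623.7217      10,226.0588
P = 942.8527.
Convexity = Σ t(t+1)·PV / [P·(1+y)²] = 10,226.0588 / (942.8527 × 1.211100) = 8.95539.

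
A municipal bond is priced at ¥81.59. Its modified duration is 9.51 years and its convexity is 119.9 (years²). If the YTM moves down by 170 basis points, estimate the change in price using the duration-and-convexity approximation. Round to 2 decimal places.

+¥14.60

Duration effect: -D_mod·Δy = -9.51 × (-0.017) = +0.161670
Convexity effect: ½·C·(Δy)² = 0.5 × 119.9 × (-0.017)² = +0.01732555
ΔP/P ≈ +0.161670 + 0.01732555 = +0.17899555
ΔP ≈ 81.59 × (+0.17899555) = +14.6042469245.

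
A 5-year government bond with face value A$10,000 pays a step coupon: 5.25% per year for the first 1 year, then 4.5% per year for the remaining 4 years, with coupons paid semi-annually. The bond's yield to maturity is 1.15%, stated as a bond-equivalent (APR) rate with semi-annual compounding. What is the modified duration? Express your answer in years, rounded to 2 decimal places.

4.52 years

Periodic yield y = 0.00575. First find Macaulay duration:
  t   CF        PV=CF/(1+0.00575)^t    t·PV
  1       262.50       260.9993       260.9993
  2       262.50       259.5071       519.0142
  3       225.00       221.1630       663.4889
  4       225.00       219.8985       879.5942
  5       225.00       218.6414     1,093.2068
  6       225.00       217.3914     1,304.3481
  7       225.00       216.1485     1,513.0395
  8       225.00       214.9128     1,719.3020
  9       225.00       213.6841     1,923.1566
  10   10,225.00     9,655.2362    96,552.3624
  Σ                 11,697.5821   106,428.5119
P = 11,697.5821; Macaulay duration = 106,428.5119 / 11,697.5821 = 9.09833 half-year periods = 4.54917 years.
Modified duration = D_Mac / (1 + y) = 4.54917 / 1.00575 = 4.52316 years.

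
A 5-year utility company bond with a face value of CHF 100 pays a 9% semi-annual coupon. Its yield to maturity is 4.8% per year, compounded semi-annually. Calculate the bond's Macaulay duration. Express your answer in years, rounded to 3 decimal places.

Periodic yield y = 0.024. Discount each cash flow and weight by its period:
  t   CF        PV=CF/(1+0.024)^t    t·PV
  1         4.50         4.3945         4.3945
  2         4.50         4.2915         8.5831
  3         4.50         4.1910        12.5729
  4         4.50         4.0927        16.3709
  5         4.50         3.9968        19.9840
  6         4.50         3.9031        23.4188
  7         4.50         3.8116        26.6815
  8         4.50         3.7223        29.7785
  9         4.50         3.6351        32.7156
  10      104.50        82.4360       824.3596
  Σ                    118.4747       998.8595
Price P = Σ PV = 118.4747.
Macaulay duration = Σ(t·PV) / P = 998.8595 / 118.4747 = 8.43100 half-year periods.
In years: 8.43100 / 2 = 4.21550 years.

4.215 years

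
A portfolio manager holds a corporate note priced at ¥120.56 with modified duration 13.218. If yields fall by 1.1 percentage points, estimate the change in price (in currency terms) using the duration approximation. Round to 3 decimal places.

Duration approximation: ΔP/P ≈ -D_mod · Δy = -13.218 × (-0.011) = +0.145398.
ΔP ≈ 120.56 × (+0.145398) = +17.52918288.

+¥17.529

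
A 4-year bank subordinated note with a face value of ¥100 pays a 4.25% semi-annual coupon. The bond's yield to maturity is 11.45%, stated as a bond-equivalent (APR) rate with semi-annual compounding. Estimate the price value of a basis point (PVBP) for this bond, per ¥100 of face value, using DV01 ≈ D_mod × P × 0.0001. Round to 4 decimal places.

Periodic yield y = 0.05725.
  t   CF        PV=CF/(1+0.05725)^t    t·PV
  1        2.125         2.0099         2.0099
  2        2.125         1.9011         3.8022
  3        2.125         1.7981         5.3944
  4        2.125         1.7008         6.8031
  5        2.125         1.6087         8.0434
  6        2.125         1.5216         9.1294
  7        2.125         1.4392        10.0743
  8      102.125        65.4200       523.3600
  Σ                     77.3994       568.6168
P = 77.3994; D_Mac = 7.34653 half-year periods = 3.67326 yrs; D_mod = 3.47436 yrs.
DV01 ≈ 3.47436 × 77.3994 × 0.0001 = 0.026891.

¥0.0269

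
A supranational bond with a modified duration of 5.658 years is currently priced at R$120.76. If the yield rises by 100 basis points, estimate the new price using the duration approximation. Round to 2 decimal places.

R$113.93

Duration approximation: ΔP/P ≈ -D_mod · Δy = -5.658 × (+0.01) = -0.056580.
New price ≈ 120.76 × (1 - 0.056580) = 113.9273992.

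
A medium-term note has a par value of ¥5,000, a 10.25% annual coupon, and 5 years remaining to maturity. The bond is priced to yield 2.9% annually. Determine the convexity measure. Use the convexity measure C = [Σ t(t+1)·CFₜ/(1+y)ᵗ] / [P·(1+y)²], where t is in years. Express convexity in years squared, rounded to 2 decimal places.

22.88

With y = 0.029:
  t   CF        PV=CF/(1+0.029)^t    t·PV        t(t+1)·PV
  1       512.50       498.0564       498.0564         996.1127
  2       512.50       484.0198       968.0396       2,904.1187
  3       512.50       470.3788     1,411.1364       5,644.5457
  4       512.50       457.1223     1,828.4890       9,142.4452
  5     5,512.50     4,778.2815    23,891.4073     143,348.4441
  Σ                  6,687.8587    28,597.1288     162,035.6664
P = 6,687.8587.
Convexity = Σ t(t+1)·PV / [P·(1+y)²] = 162,035.6664 / (6,687.8587 × 1.058841) = 22.88194.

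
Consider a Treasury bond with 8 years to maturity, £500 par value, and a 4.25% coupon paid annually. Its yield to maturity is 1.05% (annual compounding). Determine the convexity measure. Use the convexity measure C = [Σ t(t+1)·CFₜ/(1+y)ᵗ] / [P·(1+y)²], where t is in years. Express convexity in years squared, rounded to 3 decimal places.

59.646

With y = 0.0105:
  t   CF        PV=CF/(1+0.0105)^t    t·PV        t(t+1)·PV
  1        21.25        21.0292        21.0292          42.0584
  2        21.25        20.8107        41.6214         124.8641
  3        21.25        20.5944        61.7833         247.1333
  4        21.25        20.3804        81.5218         407.6089
  5        21.25        20.1687       100.8434         605.0602
  6        21.25        19.9591       119.7546         838.2823
  7        21.25        19.7517       138.2620       1,106.0958
  8       521.25       479.4635     3,835.7078      34,521.3699
  Σ                    622.1577     4,400.5234      37,892.4729
P = 622.1577.
Convexity = Σ t(t+1)·PV / [P·(1+y)²] = 37,892.4729 / (622.1577 × 1.021110) = 59.64579.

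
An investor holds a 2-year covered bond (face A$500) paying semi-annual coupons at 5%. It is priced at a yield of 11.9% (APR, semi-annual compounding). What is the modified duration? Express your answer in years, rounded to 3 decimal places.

1.815 years

Periodic yield y = 0.0595. First find Macaulay duration:
  t   CF        PV=CF/(1+0.0595)^t    t·PV
  1        12.50        11.7980        11.7980
  2        12.50        11.1355        22.2709
  3        12.50        10.5101        31.5303
  4       512.50       406.7148     1,626.8594
  Σ                    440.1584     1,692.4586
P = 440.1584; Macaulay duration = 1,692.4586 / 440.1584 = 3.84511 half-year periods = 1.92256 years.
Modified duration = D_Mac / (1 + y) = 1.92256 / 1.0595 = 1.81459 years.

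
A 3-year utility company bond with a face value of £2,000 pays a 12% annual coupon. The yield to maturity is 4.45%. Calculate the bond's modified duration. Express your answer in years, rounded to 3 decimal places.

2.603 years

Periodic yield y = 0.0445. First find Macaulay duration:
  t   CF        PV=CF/(1+0.0445)^t    t·PV
  1       240.00       229.7750       229.7750
  2       240.00       219.9857       439.9713
  3     2,240.00     1,965.7247     5,897.1740
  Σ                  2,415.4853     6,566.9203
P = 2,415.4853; Macaulay duration = 6,566.9203 / 2,415.4853 = 2.71868 years.
Modified duration = D_Mac / (1 + y) = 2.71868 / 1.0445 = 2.60285 years.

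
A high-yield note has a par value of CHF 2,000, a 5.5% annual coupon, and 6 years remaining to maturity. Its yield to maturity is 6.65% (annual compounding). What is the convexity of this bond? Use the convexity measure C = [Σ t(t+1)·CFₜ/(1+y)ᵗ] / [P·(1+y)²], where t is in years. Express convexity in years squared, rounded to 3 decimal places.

30.804

With y = 0.0665:
  t   CF        PV=CF/(1+0.0665)^t    t·PV        t(t+1)·PV
  1       110.00       103.1411       103.1411         206.2822
  2       110.00        96.7099       193.4198         580.2594
  3       110.00        90.6797       272.0391       1,088.1565
  4       110.00        85.0255       340.1020       1,700.5102
  5       110.00        79.7239       398.6194       2,391.7162
  6     2,110.00     1,433.8948     8,603.3689      60,223.5825
  Σ                  1,889.1749     9,910.6904      66,190.5071
P = 1,889.1749.
Convexity = Σ t(t+1)·PV / [P·(1+y)²] = 66,190.5071 / (1,889.1749 × 1.137422) = 30.80362.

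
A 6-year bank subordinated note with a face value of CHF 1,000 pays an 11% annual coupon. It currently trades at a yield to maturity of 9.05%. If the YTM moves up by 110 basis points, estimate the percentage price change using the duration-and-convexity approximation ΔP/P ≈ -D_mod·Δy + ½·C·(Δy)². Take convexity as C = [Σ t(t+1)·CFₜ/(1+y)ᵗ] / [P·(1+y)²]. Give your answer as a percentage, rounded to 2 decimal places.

-4.64%

With y = 0.0905:
  t   CF        PV=CF/(1+0.0905)^t    t·PV        t(t+1)·PV
  1       110.00       100.8712       100.8712         201.7423
  2       110.00        92.4999       184.9998         554.9995
  3       110.00        84.8234       254.4702       1,017.8808
  4       110.00        77.7840       311.1358       1,555.6790
  5       110.00        71.3287       356.6435       2,139.8611
  6     1,110.00       660.0380     3,960.2282      27,721.5973
  Σ                  1,087.3452     5,168.3487      33,191.7601
P = 1,087.3452; D_Mac = 4.75318 yrs; D_mod = 4.35872 yrs; C = 25.66915.
Duration effect: -4.35872 × (+0.011) = -0.047946
Convexity effect: 0.5 × 25.66915 × (0.011)² = +0.0015530
ΔP/P ≈ -0.047946 + 0.0015530 = -0.046393 = -4.6393%.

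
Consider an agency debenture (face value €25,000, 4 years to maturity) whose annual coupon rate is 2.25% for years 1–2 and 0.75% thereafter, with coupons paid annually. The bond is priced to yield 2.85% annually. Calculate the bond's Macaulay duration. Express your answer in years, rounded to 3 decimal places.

Periodic yield y = 0.0285. Discount each cash flow and weight by its year:
  t   CF        PV=CF/(1+0.0285)^t    t·PV
  1       562.50       546.9130       546.9130
  2       562.50       531.7579     1,063.5158
  3       187.50       172.3409       517.0227
  4    25,187.50    22,509.6053    90,038.4211
  Σ                 23,760.6170    92,165.8726
Price P = Σ PV = 23,760.6170.
Macaulay duration = Σ(t·PV) / P = 92,165.8726 / 23,760.6170 = 3.87893 years.

3.879 years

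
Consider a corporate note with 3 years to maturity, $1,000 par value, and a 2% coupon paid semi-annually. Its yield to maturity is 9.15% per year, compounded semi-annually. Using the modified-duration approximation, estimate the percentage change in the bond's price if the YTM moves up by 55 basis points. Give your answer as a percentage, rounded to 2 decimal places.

-1.53%

Periodic yield y = 0.04575. Modified duration first:
  t   CF        PV=CF/(1+0.04575)^t    t·PV
  1        10.00         9.5625         9.5625
  2        10.00         9.1442        18.2883
  3        10.00         8.7441        26.2324
  4        10.00         8.3616        33.4463
  5        10.00         7.9958        39.9789
  6     1,010.00       772.2433     4,633.4596
  Σ                    816.0514     4,760.9681
P = 816.0514; D_Mac = 5.83415 half-year periods = 2.91708 yrs; D_mod = 2.91708/(1+0.04575) = 2.78946 yrs.
ΔP/P ≈ -D_mod · Δy = -2.78946 × (+0.0055) = -0.015342 = -1.5342%.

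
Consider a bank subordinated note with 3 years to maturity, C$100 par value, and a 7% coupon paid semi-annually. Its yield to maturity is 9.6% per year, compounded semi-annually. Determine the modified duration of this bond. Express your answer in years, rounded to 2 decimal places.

2.62 years

Periodic yield y = 0.048. First find Macaulay duration:
  t   CF        PV=CF/(1+0.048)^t    t·PV
  1         3.50         3.3397         3.3397
  2         3.50         3.1867         6.3735
  3         3.50         3.0408         9.1223
  4         3.50         2.9015        11.6060
  5         3.50         2.7686        13.8430
  6       103.50        78.1219       468.7312
  Σ                     93.3592       513.0158
P = 93.3592; Macaulay duration = 513.0158 / 93.3592 = 5.49508 half-year periods = 2.74754 years.
Modified duration = D_Mac / (1 + y) = 2.74754 / 1.048 = 2.62170 years.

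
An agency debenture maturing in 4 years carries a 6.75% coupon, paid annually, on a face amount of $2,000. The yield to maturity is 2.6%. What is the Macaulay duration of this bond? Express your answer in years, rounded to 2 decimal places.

3.66 years

Periodic yield y = 0.026. Discount each cash flow and weight by its year:
  t   CF        PV=CF/(1+0.026)^t    t·PV
  1       135.00       131.5789       131.5789
  2       135.00       128.2446       256.4892
  3       135.00       124.9947       374.9842
  4     2,135.00     1,926.6749     7,706.6995
  Σ                  2,311.4931     8,469.7518
Price P = Σ PV = 2,311.4931.
Macaulay duration = Σ(t·PV) / P = 8,469.7518 / 2,311.4931 = 3.66419 years.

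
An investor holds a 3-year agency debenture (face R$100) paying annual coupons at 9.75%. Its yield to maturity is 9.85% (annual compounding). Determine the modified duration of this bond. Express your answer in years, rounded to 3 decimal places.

2.495 years

Periodic yield y = 0.0985. First find Macaulay duration:
  t   CF        PV=CF/(1+0.0985)^t    t·PV
  1         9.75         8.8757         8.8757
  2         9.75         8.0799        16.1597
  3       109.75        82.7950       248.3851
  Σ                     99.7507       273.4206
P = 99.7507; Macaulay duration = 273.4206 / 99.7507 = 2.74104 years.
Modified duration = D_Mac / (1 + y) = 2.74104 / 1.0985 = 2.49526 years.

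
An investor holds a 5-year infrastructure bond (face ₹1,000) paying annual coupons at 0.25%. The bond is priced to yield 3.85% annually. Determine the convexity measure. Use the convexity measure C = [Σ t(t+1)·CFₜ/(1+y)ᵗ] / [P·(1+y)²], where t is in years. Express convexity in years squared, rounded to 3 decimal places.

27.613

With y = 0.0385:
  t   CF        PV=CF/(1+0.0385)^t    t·PV        t(t+1)·PV
  1         2.50         2.4073         2.4073           4.8146
  2         2.50         2.3181         4.6361          13.9084
  3         2.50         2.2321         6.6964          26.7856
  4         2.50         2.1494         8.5975          42.9877
  5     1,002.50       829.9499     4,149.7495      24,898.4970
  Σ                    839.0568     4,172.0869      24,986.9934
P = 839.0568.
Convexity = Σ t(t+1)·PV / [P·(1+y)²] = 24,986.9934 / (839.0568 × 1.078482) = 27.61275.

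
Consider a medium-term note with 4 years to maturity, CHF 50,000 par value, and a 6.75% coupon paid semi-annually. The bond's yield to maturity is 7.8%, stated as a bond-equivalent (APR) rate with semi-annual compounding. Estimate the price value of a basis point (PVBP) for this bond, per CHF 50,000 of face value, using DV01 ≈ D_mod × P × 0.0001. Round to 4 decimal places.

Periodic yield y = 0.039.
  t   CF        PV=CF/(1+0.039)^t    t·PV
  1     1,687.50     1,624.1578     1,624.1578
  2     1,687.50     1,563.1933     3,126.3866
  3     1,687.50     1,504.5171     4,513.5514
  4     1,687.50     1,448.0434     5,792.1738
  5     1,687.50     1,393.6896     6,968.4478
  6     1,687.50     1,341.3759     8,048.2553
  7     1,687.50     1,291.0259     9,037.1812
  8    51,687.50    38,059.3307   304,474.6455
  Σ                 48,225.3337   343,584.7994
P = 48,225.3337; D_Mac = 7.12457 half-year periods = 3.56229 yrs; D_mod = 3.42857 yrs.
DV01 ≈ 3.42857 × 48,225.3337 × 0.0001 = 16.534398.

CHF 16.5344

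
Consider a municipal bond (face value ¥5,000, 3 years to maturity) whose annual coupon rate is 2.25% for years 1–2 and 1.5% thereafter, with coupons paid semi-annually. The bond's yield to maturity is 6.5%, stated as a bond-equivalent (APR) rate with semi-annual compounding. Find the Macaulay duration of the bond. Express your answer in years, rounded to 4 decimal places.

Periodic yield y = 0.0325. Discount each cash flow and weight by its period:
  t   CF        PV=CF/(1+0.0325)^t    t·PV
  1        56.25        54.4794        54.4794
  2        56.25        52.7646       105.5291
  3        56.25        51.1037       153.3111
  4        56.25        49.4951       197.9804
  5        37.50        31.9581       159.7905
  6     5,037.50     4,157.9063    24,947.4377
  Σ                  4,397.7072    25,618.5283
Price P = Σ PV = 4,397.7072.
Macaulay duration = Σ(t·PV) / P = 25,618.5283 / 4,397.7072 = 5.82543 half-year periods.
In years: 5.82543 / 2 = 2.91271 years.

2.9127 years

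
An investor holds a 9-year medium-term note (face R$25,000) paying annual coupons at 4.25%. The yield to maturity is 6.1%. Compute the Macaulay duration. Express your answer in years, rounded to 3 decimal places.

7.555 years

Periodic yield y = 0.061. Discount each cash flow and weight by its year:
  t   CF        PV=CF/(1+0.061)^t    t·PV
  1     1,062.50     1,001.4138     1,001.4138
  2     1,062.50       943.8395     1,887.6791
  3     1,062.50       889.5754     2,668.7263
  4     1,062.50       838.4311     3,353.7246
  5     1,062.50       790.2273     3,951.1364
  6     1,062.50       744.7948     4,468.7688
  7     1,062.50       701.9744     4,913.8205
  8     1,062.50       661.6158     5,292.9264
  9    26,062.50    15,295.9909   137,663.9183
  Σ                 21,867.8631   165,202.1142
Price P = Σ PV = 21,867.8631.
Macaulay duration = Σ(t·PV) / P = 165,202.1142 / 21,867.8631 = 7.55456 years.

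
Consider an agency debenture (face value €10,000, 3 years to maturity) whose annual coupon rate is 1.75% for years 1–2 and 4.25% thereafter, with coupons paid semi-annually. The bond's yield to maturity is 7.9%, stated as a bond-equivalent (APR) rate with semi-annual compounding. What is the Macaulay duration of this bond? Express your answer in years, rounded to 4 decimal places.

2.9241 years

Periodic yield y = 0.0395. Discount each cash flow and weight by its period:
  t   CF        PV=CF/(1+0.0395)^t    t·PV
  1        87.50        84.1751        84.1751
  2        87.50        80.9765       161.9530
  3        87.50        77.8995       233.6984
  4        87.50        74.9394       299.7575
  5       212.50       175.0800       875.3999
  6    10,212.50     8,094.4083    48,566.4498
  Σ                  8,587.4787    50,221.4337
Price P = Σ PV = 8,587.4787.
Macaulay duration = Σ(t·PV) / P = 50,221.4337 / 8,587.4787 = 5.84822 half-year periods.
In years: 5.84822 / 2 = 2.92411 years.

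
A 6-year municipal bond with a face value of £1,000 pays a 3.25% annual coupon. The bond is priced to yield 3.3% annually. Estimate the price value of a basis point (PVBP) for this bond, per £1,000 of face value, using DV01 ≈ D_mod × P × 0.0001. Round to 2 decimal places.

Periodic yield y = 0.033.
  t   CF        PV=CF/(1+0.033)^t    t·PV
  1        32.50        31.4618        31.4618
  2        32.50        30.4567        60.9134
  3        32.50        29.4837        88.4512
  4        32.50        28.5418       114.1674
  5        32.50        27.6301       138.1503
  6     1,032.50       849.7440     5,098.4643
  Σ                    997.3181     5,531.6083
P = 997.3181; D_Mac = 5.54648 yrs; D_mod = 5.36930 yrs.
DV01 ≈ 5.36930 × 997.3181 × 0.0001 = 0.535490.

£0.54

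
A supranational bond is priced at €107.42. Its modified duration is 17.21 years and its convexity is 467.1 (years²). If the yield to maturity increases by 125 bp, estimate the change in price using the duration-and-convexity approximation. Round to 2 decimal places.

-€19.19

Duration effect: -D_mod·Δy = -17.21 × (+0.0125) = -0.215125
Convexity effect: ½·C·(Δy)² = 0.5 × 467.1 × (0.0125)² = +0.0364921875
ΔP/P ≈ -0.215125 + 0.0364921875 = -0.1786328125
ΔP ≈ 107.42 × (-0.1786328125) = -19.18873671875.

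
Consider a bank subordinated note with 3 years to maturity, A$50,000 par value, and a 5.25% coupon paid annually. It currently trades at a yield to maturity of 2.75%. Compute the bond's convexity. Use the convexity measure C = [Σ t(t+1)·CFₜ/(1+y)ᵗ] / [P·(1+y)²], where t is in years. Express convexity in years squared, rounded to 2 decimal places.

10.65

With y = 0.0275:
  t   CF        PV=CF/(1+0.0275)^t    t·PV        t(t+1)·PV
  1     2,625.00     2,554.7445     2,554.7445       5,109.4891
  2     2,625.00     2,486.3694     4,972.7387      14,918.2162
  3    52,625.00    48,511.7138   145,535.1413     582,140.5653
  Σ                 53,552.8277   153,062.6246     602,168.2705
P = 53,552.8277.
Convexity = Σ t(t+1)·PV / [P·(1+y)²] = 602,168.2705 / (53,552.8277 × 1.055756) = 10.65054.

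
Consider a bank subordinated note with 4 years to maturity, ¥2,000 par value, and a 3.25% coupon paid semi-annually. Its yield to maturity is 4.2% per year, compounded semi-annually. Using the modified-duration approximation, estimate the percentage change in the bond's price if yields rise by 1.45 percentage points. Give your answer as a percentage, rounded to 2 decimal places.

-5.37%

Periodic yield y = 0.021. Modified duration first:
  t   CF        PV=CF/(1+0.021)^t    t·PV
  1        32.50        31.8315        31.8315
  2        32.50        31.1768        62.3536
  3        32.50        30.5356        91.6067
  4        32.50        29.9075       119.6301
  5        32.50        29.2924       146.4619
  6        32.50        28.6899       172.1394
  7        32.50        28.0998       196.6986
  8     2,032.50     1,721.1734    13,769.3869
  Σ                  1,930.7069    14,590.1088
P = 1,930.7069; D_Mac = 7.55687 half-year periods = 3.77844 yrs; D_mod = 3.77844/(1+0.021) = 3.70072 yrs.
ΔP/P ≈ -D_mod · Δy = -3.70072 × (+0.0145) = -0.053660 = -5.3660%.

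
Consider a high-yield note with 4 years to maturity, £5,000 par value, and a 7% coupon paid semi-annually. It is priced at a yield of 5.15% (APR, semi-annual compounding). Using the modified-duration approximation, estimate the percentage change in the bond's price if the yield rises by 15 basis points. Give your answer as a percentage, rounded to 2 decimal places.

Periodic yield y = 0.02575. Modified duration first:
  t   CF        PV=CF/(1+0.02575)^t    t·PV
  1       175.00       170.6069       170.6069
  2       175.00       166.3240       332.6481
  3       175.00       162.1487       486.4461
  4       175.00       158.0782       632.3127
  5       175.00       154.1099       770.5493
  6       175.00       150.2411       901.4469
  7       175.00       146.4696     1,025.2869
  8     5,175.00     4,222.5826    33,780.6604
  Σ                  5,330.5609    38,099.9573
P = 5,330.5609; D_Mac = 7.14746 half-year periods = 3.57373 yrs; D_mod = 3.57373/(1+0.02575) = 3.48402 yrs.
ΔP/P ≈ -D_mod · Δy = -3.48402 × (+0.0015) = -0.005226 = -0.5226%.

-0.52%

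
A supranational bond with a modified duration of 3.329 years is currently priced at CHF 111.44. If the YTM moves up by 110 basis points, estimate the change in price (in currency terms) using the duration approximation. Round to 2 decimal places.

-CHF 4.08

Duration approximation: ΔP/P ≈ -D_mod · Δy = -3.329 × (+0.011) = -0.036619.
ΔP ≈ 111.44 × (-0.036619) = -4.08082136.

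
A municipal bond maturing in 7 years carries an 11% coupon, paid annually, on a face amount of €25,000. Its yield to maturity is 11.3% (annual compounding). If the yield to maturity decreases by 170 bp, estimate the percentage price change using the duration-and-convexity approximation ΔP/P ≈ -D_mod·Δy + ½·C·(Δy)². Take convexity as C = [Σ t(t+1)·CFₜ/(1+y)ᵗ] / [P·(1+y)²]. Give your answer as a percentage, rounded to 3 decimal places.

+8.405%

With y = 0.113:
  t   CF        PV=CF/(1+0.113)^t    t·PV        t(t+1)·PV
  1     2,750.00     2,470.7996     2,470.7996       4,941.5993
  2     2,750.00     2,219.9458     4,439.8915      13,319.6746
  3     2,750.00     1,994.5604     5,983.6813      23,934.7253
  4     2,750.00     1,792.0579     7,168.2316      35,841.1579
  5     2,750.00     1,610.1149     8,050.5746      48,303.4474
  6     2,750.00     1,446.6441     8,679.8648      60,759.0533
  7    27,750.00    13,115.8620    91,811.0337     734,488.2696
  Σ                 24,649.9847   128,604.0771     921,587.9273
P = 24,649.9847; D_Mac = 5.21721 yrs; D_mod = 4.68752 yrs; C = 30.18073.
Duration effect: -4.68752 × (-0.017) = +0.079688
Convexity effect: 0.5 × 30.18073 × (-0.017)² = +0.0043611
ΔP/P ≈ +0.079688 + 0.0043611 = +0.084049 = +8.4049%.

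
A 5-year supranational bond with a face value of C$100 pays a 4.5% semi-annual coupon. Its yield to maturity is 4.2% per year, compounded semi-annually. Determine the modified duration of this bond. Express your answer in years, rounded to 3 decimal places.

4.443 years

Periodic yield y = 0.021. First find Macaulay duration:
  t   CF        PV=CF/(1+0.021)^t    t·PV
  1         2.25         2.2037         2.2037
  2         2.25         2.1584         4.3168
  3         2.25         2.1140         6.3420
  4         2.25         2.0705         8.2821
  5         2.25         2.0279        10.1397
  6         2.25         1.9862        11.9173
  7         2.25         1.9454        13.6176
  8         2.25         1.9054        15.2429
  9         2.25         1.8662        16.7955
  10      102.25        83.0627       830.6267
  Σ                    101.3404       919.4843
P = 101.3404; Macaulay duration = 919.4843 / 101.3404 = 9.07323 half-year periods = 4.53661 years.
Modified duration = D_Mac / (1 + y) = 4.53661 / 1.021 = 4.44330 years.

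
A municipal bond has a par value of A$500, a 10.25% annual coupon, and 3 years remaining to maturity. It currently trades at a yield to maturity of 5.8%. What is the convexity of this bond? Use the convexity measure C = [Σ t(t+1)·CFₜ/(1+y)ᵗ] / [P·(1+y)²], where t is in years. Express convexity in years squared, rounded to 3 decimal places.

With y = 0.058:
  t   CF        PV=CF/(1+0.058)^t    t·PV        t(t+1)·PV
  1        51.25        48.4405        48.4405          96.8809
  2        51.25        45.7849        91.5699         274.7096
  3       551.25       465.4699     1,396.4097       5,585.6388
  Σ                    559.6953     1,536.4200       5,957.2292
P = 559.6953.
Convexity = Σ t(t+1)·PV / [P·(1+y)²] = 5,957.2292 / (559.6953 × 1.119364) = 9.50870.

9.509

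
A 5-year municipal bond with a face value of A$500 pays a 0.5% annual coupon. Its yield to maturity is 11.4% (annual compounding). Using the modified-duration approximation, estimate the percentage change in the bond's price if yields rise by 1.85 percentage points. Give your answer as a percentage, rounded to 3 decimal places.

Periodic yield y = 0.114. Modified duration first:
  t   CF        PV=CF/(1+0.114)^t    t·PV
  1         2.50         2.2442         2.2442
  2         2.50         2.0145         4.0290
  3         2.50         1.8084         5.4251
  4         2.50         1.6233         6.4932
  5       502.50       292.8938     1,464.4688
  Σ                    300.5841     1,482.6602
P = 300.5841; D_Mac = 4.93260 yrs; D_mod = 4.93260/(1+0.114) = 4.42783 yrs.
ΔP/P ≈ -D_mod · Δy = -4.42783 × (+0.0185) = -0.081915 = -8.1915%.

-8.191%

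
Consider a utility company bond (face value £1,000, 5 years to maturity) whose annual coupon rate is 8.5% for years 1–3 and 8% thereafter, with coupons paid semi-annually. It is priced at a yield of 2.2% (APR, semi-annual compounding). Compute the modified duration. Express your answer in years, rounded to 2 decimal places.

Periodic yield y = 0.011. First find Macaulay duration:
  t   CF        PV=CF/(1+0.011)^t    t·PV
  1        42.50        42.0376        42.0376
  2        42.50        41.5802        83.1604
  3        42.50        41.1278       123.3834
  4        42.50        40.6803       162.7213
  5        42.50        40.2377       201.1885
  6        42.50        39.7999       238.7994
  7        40.00        37.0512       259.3582
  8        40.00        36.6480       293.1843
  9        40.00        36.2493       326.2437
  10    1,040.00       932.2272     9,322.2723
  Σ                  1,287.6392    11,052.3490
P = 1,287.6392; Macaulay duration = 11,052.3490 / 1,287.6392 = 8.58342 half-year periods = 4.29171 years.
Modified duration = D_Mac / (1 + y) = 4.29171 / 1.011 = 4.24502 years.

4.25 years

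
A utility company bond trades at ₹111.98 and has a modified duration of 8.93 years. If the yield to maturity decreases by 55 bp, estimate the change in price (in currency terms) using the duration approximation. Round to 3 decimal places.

+₹5.500

Duration approximation: ΔP/P ≈ -D_mod · Δy = -8.93 × (-0.0055) = +0.049115.
ΔP ≈ 111.98 × (+0.049115) = +5.4998977.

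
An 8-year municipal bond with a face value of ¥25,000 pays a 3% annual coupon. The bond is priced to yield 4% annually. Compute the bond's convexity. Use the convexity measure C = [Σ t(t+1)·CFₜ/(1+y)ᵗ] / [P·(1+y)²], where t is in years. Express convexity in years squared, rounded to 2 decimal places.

With y = 0.04:
  t   CF        PV=CF/(1+0.04)^t    t·PV        t(t+1)·PV
  1       750.00       721.1538       721.1538       1,442.3077
  2       750.00       693.4172     1,386.8343       4,160.5030
  3       750.00       666.7473     2,000.2418       8,000.9672
  4       750.00       641.1031     2,564.4126      12,822.0629
  5       750.00       616.4453     3,082.2267      18,493.3599
  6       750.00       592.7359     3,556.4154      24,894.9076
  7       750.00       569.9384     3,989.5685      31,916.5482
  8    25,750.00    18,815.2728   150,522.1822   1,354,699.6401
  Σ                 23,316.8138   167,823.0353   1,456,430.2964
P = 23,316.8138.
Convexity = Σ t(t+1)·PV / [P·(1+y)²] = 1,456,430.2964 / (23,316.8138 × 1.081600) = 57.75024.

57.75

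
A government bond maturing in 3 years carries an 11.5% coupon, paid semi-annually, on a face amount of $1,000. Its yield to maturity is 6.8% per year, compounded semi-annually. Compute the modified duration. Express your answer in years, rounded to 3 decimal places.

2.558 years

Periodic yield y = 0.034. First find Macaulay duration:
  t   CF        PV=CF/(1+0.034)^t    t·PV
  1        57.50        55.6093        55.6093
  2        57.50        53.7807       107.5615
  3        57.50        52.0123       156.0370
  4        57.50        50.3021       201.2082
  5        57.50        48.6480       243.2401
  6     1,057.50       865.2810     5,191.6857
  Σ                  1,125.6334     5,955.3417
P = 1,125.6334; Macaulay duration = 5,955.3417 / 1,125.6334 = 5.29066 half-year periods = 2.64533 years.
Modified duration = D_Mac / (1 + y) = 2.64533 / 1.034 = 2.55835 years.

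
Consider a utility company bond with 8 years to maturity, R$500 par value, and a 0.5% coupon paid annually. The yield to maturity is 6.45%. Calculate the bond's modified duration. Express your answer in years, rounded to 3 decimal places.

Periodic yield y = 0.0645. First find Macaulay duration:
  t   CF        PV=CF/(1+0.0645)^t    t·PV
  1         2.50         2.3485         2.3485
  2         2.50         2.2062         4.4124
  3         2.50         2.0725         6.2176
  4         2.50         1.9470         7.7878
  5         2.50         1.8290         9.1450
  6         2.50         1.7182        10.3090
  7         2.50         1.6141        11.2984
  8       502.50       304.7690     2,438.1517
  Σ                    318.5044     2,489.6706
P = 318.5044; Macaulay duration = 2,489.6706 / 318.5044 = 7.81675 years.
Modified duration = D_Mac / (1 + y) = 7.81675 / 1.0645 = 7.34312 years.

7.343 years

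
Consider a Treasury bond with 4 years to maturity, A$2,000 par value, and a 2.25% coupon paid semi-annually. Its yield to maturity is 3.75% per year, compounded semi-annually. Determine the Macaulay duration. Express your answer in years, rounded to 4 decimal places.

Periodic yield y = 0.01875. Discount each cash flow and weight by its period:
  t   CF        PV=CF/(1+0.01875)^t    t·PV
  1        22.50        22.0859        22.0859
  2        22.50        21.6794        43.3588
  3        22.50        21.2804        63.8412
  4        22.50        20.8887        83.5549
  5        22.50        20.5043       102.5214
  6        22.50        20.1269       120.7614
  7        22.50        19.7565       138.2952
  8     2,022.50     1,743.2014    13,945.6109
  Σ                  1,889.5234    14,520.0297
Price P = Σ PV = 1,889.5234.
Macaulay duration = Σ(t·PV) / P = 14,520.0297 / 1,889.5234 = 7.68449 half-year periods.
In years: 7.68449 / 2 = 3.84225 years.

3.8422 years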